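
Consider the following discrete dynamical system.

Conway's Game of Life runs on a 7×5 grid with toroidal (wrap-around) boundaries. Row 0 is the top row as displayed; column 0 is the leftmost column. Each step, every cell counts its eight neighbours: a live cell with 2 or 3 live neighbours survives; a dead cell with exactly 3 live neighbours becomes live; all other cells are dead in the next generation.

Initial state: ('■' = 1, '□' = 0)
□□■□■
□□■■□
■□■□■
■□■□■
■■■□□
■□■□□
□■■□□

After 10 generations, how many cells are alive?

11

k=0  □□■□■
□□■■□
■□■□■
■□■□■
■■■□□
■□■□□
□■■□□
k=1  □□□□□
■□■□□
■□■□□
□□■□□
□□■□□
■□□■□
■□■□□
k=2  □□□□□
□□□□□
□□■■□
□□■■□
□■■■□
□□■■■
□■□□■
k=3  □□□□□
□□□□□
□□■■□
□□□□■
□■□□□
□□□□■
■□■□■
k=4  □□□□□
□□□□□
□□□■□
□□■■□
■□□□□
□■□■■
■□□■■
k=5  □□□□■
□□□□□
□□■■□
□□■■■
■■□□□
□■■■□
■□■■□
k=6  □□□■■
□□□■□
□□■□■
■□□□■
■□□□□
□□□■□
■□□□□
k=7  □□□■■
□□■□□
■□□□■
■■□■■
■□□□□
□□□□■
□□□■□
k=8  □□■■■
■□□□□
□□■□□
□■□■□
□■□■□
□□□□■
□□□■□
k=9  □□■■■
□■■□■
□■■□□
□■□■□
■□□■■
□□■■■
□□■□□
k=10  ■□□□■
□□□□■
□□□□□
□■□■□
■■□□□
■■■□□
□■□□□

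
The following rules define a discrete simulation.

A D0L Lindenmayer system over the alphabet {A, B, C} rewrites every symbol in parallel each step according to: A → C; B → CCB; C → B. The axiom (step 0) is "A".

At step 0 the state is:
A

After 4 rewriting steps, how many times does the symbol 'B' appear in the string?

3

step 0: A
step 1: C
step 2: B
step 3: CCB
step 4: BBCCB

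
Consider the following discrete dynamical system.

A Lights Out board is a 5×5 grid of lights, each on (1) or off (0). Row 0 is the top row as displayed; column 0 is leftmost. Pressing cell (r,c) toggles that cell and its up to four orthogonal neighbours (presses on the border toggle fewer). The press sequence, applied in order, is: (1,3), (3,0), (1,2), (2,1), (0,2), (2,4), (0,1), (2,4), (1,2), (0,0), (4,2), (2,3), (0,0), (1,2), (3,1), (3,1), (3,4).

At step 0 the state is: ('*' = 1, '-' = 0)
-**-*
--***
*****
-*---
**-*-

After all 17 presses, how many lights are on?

13

[0] -**-*
--***
*****
-*---
**-*-
[1] -****
-----
***-*
-*---
**-*-
[2] -****
-----
-**-*
*----
-*-*-
[3] -*-**
-***-
-*--*
*----
-*-*-
[4] -*-**
--**-
*-*-*
**---
-*-*-
[5] --*-*
---*-
*-*-*
**---
-*-*-
[6] --*-*
---**
*-**-
**--*
-*-*-
[7] **--*
-*-**
*-**-
**--*
-*-*-
[8] **--*
-*-*-
*-*-*
**---
-*-*-
[9] ***-*
--*--
*---*
**---
-*-*-
[10] --*-*
*-*--
*---*
**---
-*-*-
[11] --*-*
*-*--
*---*
***--
--*--
[12] --*-*
*-**-
*-**-
****-
--*--
[13] ***-*
--**-
*-**-
****-
--*--
[14] **--*
-*---
*--*-
****-
--*--
[15] **--*
-*---
**-*-
---*-
-**--
[16] **--*
-*---
*--*-
****-
--*--
[17] **--*
-*---
*--**
***-*
--*-*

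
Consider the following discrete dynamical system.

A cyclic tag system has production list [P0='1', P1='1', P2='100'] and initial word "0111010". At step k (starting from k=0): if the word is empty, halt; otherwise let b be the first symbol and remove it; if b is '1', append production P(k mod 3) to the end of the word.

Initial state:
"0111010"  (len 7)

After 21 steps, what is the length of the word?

5

gen 0: "0111010"  (len 7)
gen 1: "111010"  (len 6)
gen 2: "110101"  (len 6)
gen 3: "10101100"  (len 8)
gen 4: "01011001"  (len 8)
gen 5: "1011001"  (len 7)
gen 6: "011001100"  (len 9)
gen 7: "11001100"  (len 8)
gen 8: "10011001"  (len 8)
gen 9: "0011001100"  (len 10)
gen 10: "011001100"  (len 9)
gen 11: "11001100"  (len 8)
gen 12: "1001100100"  (len 10)
gen 13: "0011001001"  (len 10)
gen 14: "011001001"  (len 9)
gen 15: "11001001"  (len 8)
gen 16: "10010011"  (len 8)
gen 17: "00100111"  (len 8)
gen 18: "0100111"  (len 7)
gen 19: "100111"  (len 6)
gen 20: "001111"  (len 6)
gen 21: "01111"  (len 5)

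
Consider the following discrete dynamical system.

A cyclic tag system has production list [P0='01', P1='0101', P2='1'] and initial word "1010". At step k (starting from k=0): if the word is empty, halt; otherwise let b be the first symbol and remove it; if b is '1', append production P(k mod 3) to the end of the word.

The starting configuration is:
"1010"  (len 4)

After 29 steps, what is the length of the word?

k=0  "1010"  (len 4)
k=1  "01001"  (len 5)
k=2  "1001"  (len 4)
k=3  "0011"  (len 4)
k=4  "011"  (len 3)
k=5  "11"  (len 2)
k=6  "11"  (len 2)
k=7  "101"  (len 3)
k=8  "010101"  (len 6)
k=9  "10101"  (len 5)
k=10  "010101"  (len 6)
k=11  "10101"  (len 5)
k=12  "01011"  (len 5)
k=13  "1011"  (len 4)
k=14  "0110101"  (len 7)
k=15  "110101"  (len 6)
k=16  "1010101"  (len 7)
k=17  "0101010101"  (len 10)
k=18  "101010101"  (len 9)
k=19  "0101010101"  (len 10)
k=20  "101010101"  (len 9)
k=21  "010101011"  (len 9)
k=22  "10101011"  (len 8)
k=23  "01010110101"  (len 11)
k=24  "1010110101"  (len 10)
k=25  "01011010101"  (len 11)
k=26  "1011010101"  (len 10)
k=27  "0110101011"  (len 10)
k=28  "110101011"  (len 9)
k=29  "101010110101"  (len 12)

12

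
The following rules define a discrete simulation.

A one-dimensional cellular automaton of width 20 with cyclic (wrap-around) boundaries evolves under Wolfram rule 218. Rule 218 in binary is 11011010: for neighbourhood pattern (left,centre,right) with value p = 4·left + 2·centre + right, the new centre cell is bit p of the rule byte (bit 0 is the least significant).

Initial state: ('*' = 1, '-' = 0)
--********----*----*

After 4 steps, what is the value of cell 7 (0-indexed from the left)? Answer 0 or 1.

1

[0] --********----*----*
[1] ***********--*-*--*-
[2] *************---**--
[3] **************-*****
[4] **************-*****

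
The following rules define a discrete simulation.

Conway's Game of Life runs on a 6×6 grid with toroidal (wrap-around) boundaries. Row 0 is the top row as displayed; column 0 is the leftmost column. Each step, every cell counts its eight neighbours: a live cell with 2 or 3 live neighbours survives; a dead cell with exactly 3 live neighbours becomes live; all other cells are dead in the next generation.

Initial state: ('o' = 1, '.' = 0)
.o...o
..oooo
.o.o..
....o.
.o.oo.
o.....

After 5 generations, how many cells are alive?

k=0  .o...o
..oooo
.o.o..
....o.
.o.oo.
o.....
k=1  .ooo.o
.o.o.o
.....o
....o.
...ooo
ooo.oo
k=2  ......
.o.o.o
o....o
...o..
.oo...
......
k=3  ......
....oo
o.o..o
ooo...
..o...
......
k=4  ......
o...oo
..ooo.
o.oo.o
..o...
......
k=5  .....o
....oo
..o...
.....o
.ooo..
......

8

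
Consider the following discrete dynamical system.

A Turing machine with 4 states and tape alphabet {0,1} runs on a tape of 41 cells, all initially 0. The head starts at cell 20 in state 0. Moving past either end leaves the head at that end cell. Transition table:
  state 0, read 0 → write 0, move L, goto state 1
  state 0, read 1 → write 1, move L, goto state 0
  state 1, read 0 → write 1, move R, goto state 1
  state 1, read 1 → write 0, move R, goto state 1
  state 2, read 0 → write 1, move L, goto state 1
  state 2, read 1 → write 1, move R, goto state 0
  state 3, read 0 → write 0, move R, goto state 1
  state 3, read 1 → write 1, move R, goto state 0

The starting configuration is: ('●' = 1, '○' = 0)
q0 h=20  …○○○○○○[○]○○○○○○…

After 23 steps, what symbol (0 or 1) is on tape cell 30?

0) q0 h=20  …○○○○○○[○]○○○○○○…
1) q1 h=19  …○○○○○○[○]○○○○○○…
2) q1 h=20  …○○○○○●[○]○○○○○○…
3) q1 h=21  …○○○○●●[○]○○○○○○…
4) q1 h=22  …○○○●●●[○]○○○○○○…
5) q1 h=23  …○○●●●●[○]○○○○○○…
6) q1 h=24  …○●●●●●[○]○○○○○○…
7) q1 h=25  …●●●●●●[○]○○○○○○…
8) q1 h=26  …●●●●●●[○]○○○○○○…
9) q1 h=27  …●●●●●●[○]○○○○○○…
10) q1 h=28  …●●●●●●[○]○○○○○○…
11) q1 h=29  …●●●●●●[○]○○○○○○…
12) q1 h=30  …●●●●●●[○]○○○○○○…
13) q1 h=31  …●●●●●●[○]○○○○○○…
14) q1 h=32  …●●●●●●[○]○○○○○○…
15) q1 h=33  …●●●●●●[○]○○○○○○…
16) q1 h=34  …●●●●●●[○]○○○○○○|
17) q1 h=35  …●●●●●●[○]○○○○○|
18) q1 h=36  …●●●●●●[○]○○○○|
19) q1 h=37  …●●●●●●[○]○○○|
20) q1 h=38  …●●●●●●[○]○○|
21) q1 h=39  …●●●●●●[○]○|
22) q1 h=40  …●●●●●●[○]|
23) q1 h=40  …●●●●●●[●]|

1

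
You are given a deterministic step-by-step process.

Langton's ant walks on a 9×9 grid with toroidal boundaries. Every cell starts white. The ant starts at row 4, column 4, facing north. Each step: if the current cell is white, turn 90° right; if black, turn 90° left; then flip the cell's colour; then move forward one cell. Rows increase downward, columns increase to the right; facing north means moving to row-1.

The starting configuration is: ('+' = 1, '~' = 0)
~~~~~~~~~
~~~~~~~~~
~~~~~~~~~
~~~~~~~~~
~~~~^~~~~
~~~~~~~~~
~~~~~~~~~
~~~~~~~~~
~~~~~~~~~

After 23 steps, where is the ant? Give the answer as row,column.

5,2

step 0: ~~~~~~~~~
~~~~~~~~~
~~~~~~~~~
~~~~~~~~~
~~~~^~~~~
~~~~~~~~~
~~~~~~~~~
~~~~~~~~~
~~~~~~~~~
step 1: ~~~~~~~~~
~~~~~~~~~
~~~~~~~~~
~~~~~~~~~
~~~~+>~~~
~~~~~~~~~
~~~~~~~~~
~~~~~~~~~
~~~~~~~~~
step 2: ~~~~~~~~~
~~~~~~~~~
~~~~~~~~~
~~~~~~~~~
~~~~++~~~
~~~~~v~~~
~~~~~~~~~
~~~~~~~~~
~~~~~~~~~
step 3: ~~~~~~~~~
~~~~~~~~~
~~~~~~~~~
~~~~~~~~~
~~~~++~~~
~~~~<+~~~
~~~~~~~~~
~~~~~~~~~
~~~~~~~~~
step 4: ~~~~~~~~~
~~~~~~~~~
~~~~~~~~~
~~~~~~~~~
~~~~^+~~~
~~~~++~~~
~~~~~~~~~
~~~~~~~~~
~~~~~~~~~
step 5: ~~~~~~~~~
~~~~~~~~~
~~~~~~~~~
~~~~~~~~~
~~~<~+~~~
~~~~++~~~
~~~~~~~~~
~~~~~~~~~
~~~~~~~~~
step 6: ~~~~~~~~~
~~~~~~~~~
~~~~~~~~~
~~~^~~~~~
~~~+~+~~~
~~~~++~~~
~~~~~~~~~
~~~~~~~~~
~~~~~~~~~
step 7: ~~~~~~~~~
~~~~~~~~~
~~~~~~~~~
~~~+>~~~~
~~~+~+~~~
~~~~++~~~
~~~~~~~~~
~~~~~~~~~
~~~~~~~~~
step 8: ~~~~~~~~~
~~~~~~~~~
~~~~~~~~~
~~~++~~~~
~~~+v+~~~
~~~~++~~~
~~~~~~~~~
~~~~~~~~~
~~~~~~~~~
step 9: ~~~~~~~~~
~~~~~~~~~
~~~~~~~~~
~~~++~~~~
~~~<++~~~
~~~~++~~~
~~~~~~~~~
~~~~~~~~~
~~~~~~~~~
step 10: ~~~~~~~~~
~~~~~~~~~
~~~~~~~~~
~~~++~~~~
~~~~++~~~
~~~v++~~~
~~~~~~~~~
~~~~~~~~~
~~~~~~~~~
step 11: ~~~~~~~~~
~~~~~~~~~
~~~~~~~~~
~~~++~~~~
~~~~++~~~
~~<+++~~~
~~~~~~~~~
~~~~~~~~~
~~~~~~~~~
step 12: ~~~~~~~~~
~~~~~~~~~
~~~~~~~~~
~~~++~~~~
~~^~++~~~
~~++++~~~
~~~~~~~~~
~~~~~~~~~
~~~~~~~~~
step 13: ~~~~~~~~~
~~~~~~~~~
~~~~~~~~~
~~~++~~~~
~~+>++~~~
~~++++~~~
~~~~~~~~~
~~~~~~~~~
~~~~~~~~~
step 14: ~~~~~~~~~
~~~~~~~~~
~~~~~~~~~
~~~++~~~~
~~++++~~~
~~+v++~~~
~~~~~~~~~
~~~~~~~~~
~~~~~~~~~
step 15: ~~~~~~~~~
~~~~~~~~~
~~~~~~~~~
~~~++~~~~
~~++++~~~
~~+~>+~~~
~~~~~~~~~
~~~~~~~~~
~~~~~~~~~
step 16: ~~~~~~~~~
~~~~~~~~~
~~~~~~~~~
~~~++~~~~
~~++^+~~~
~~+~~+~~~
~~~~~~~~~
~~~~~~~~~
~~~~~~~~~
step 17: ~~~~~~~~~
~~~~~~~~~
~~~~~~~~~
~~~++~~~~
~~+<~+~~~
~~+~~+~~~
~~~~~~~~~
~~~~~~~~~
~~~~~~~~~
step 18: ~~~~~~~~~
~~~~~~~~~
~~~~~~~~~
~~~++~~~~
~~+~~+~~~
~~+v~+~~~
~~~~~~~~~
~~~~~~~~~
~~~~~~~~~
step 19: ~~~~~~~~~
~~~~~~~~~
~~~~~~~~~
~~~++~~~~
~~+~~+~~~
~~<+~+~~~
~~~~~~~~~
~~~~~~~~~
~~~~~~~~~
step 20: ~~~~~~~~~
~~~~~~~~~
~~~~~~~~~
~~~++~~~~
~~+~~+~~~
~~~+~+~~~
~~v~~~~~~
~~~~~~~~~
~~~~~~~~~
step 21: ~~~~~~~~~
~~~~~~~~~
~~~~~~~~~
~~~++~~~~
~~+~~+~~~
~~~+~+~~~
~<+~~~~~~
~~~~~~~~~
~~~~~~~~~
step 22: ~~~~~~~~~
~~~~~~~~~
~~~~~~~~~
~~~++~~~~
~~+~~+~~~
~^~+~+~~~
~++~~~~~~
~~~~~~~~~
~~~~~~~~~
step 23: ~~~~~~~~~
~~~~~~~~~
~~~~~~~~~
~~~++~~~~
~~+~~+~~~
~+>+~+~~~
~++~~~~~~
~~~~~~~~~
~~~~~~~~~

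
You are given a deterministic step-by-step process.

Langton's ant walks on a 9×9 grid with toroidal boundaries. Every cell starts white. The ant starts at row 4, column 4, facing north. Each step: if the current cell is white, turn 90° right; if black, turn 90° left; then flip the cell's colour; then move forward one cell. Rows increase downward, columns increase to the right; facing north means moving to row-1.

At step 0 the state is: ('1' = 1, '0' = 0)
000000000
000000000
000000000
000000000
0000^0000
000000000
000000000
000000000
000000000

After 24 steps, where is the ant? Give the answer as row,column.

6,2

t=0: 000000000
000000000
000000000
000000000
0000^0000
000000000
000000000
000000000
000000000
t=1: 000000000
000000000
000000000
000000000
00001>000
000000000
000000000
000000000
000000000
t=2: 000000000
000000000
000000000
000000000
000011000
00000v000
000000000
000000000
000000000
t=3: 000000000
000000000
000000000
000000000
000011000
0000<1000
000000000
000000000
000000000
t=4: 000000000
000000000
000000000
000000000
0000^1000
000011000
000000000
000000000
000000000
t=5: 000000000
000000000
000000000
000000000
000<01000
000011000
000000000
000000000
000000000
t=6: 000000000
000000000
000000000
000^00000
000101000
000011000
000000000
000000000
000000000
t=7: 000000000
000000000
000000000
0001>0000
000101000
000011000
000000000
000000000
000000000
t=8: 000000000
000000000
000000000
000110000
0001v1000
000011000
000000000
000000000
000000000
t=9: 000000000
000000000
000000000
000110000
000<11000
000011000
000000000
000000000
000000000
t=10: 000000000
000000000
000000000
000110000
000011000
000v11000
000000000
000000000
000000000
t=11: 000000000
000000000
000000000
000110000
000011000
00<111000
000000000
000000000
000000000
t=12: 000000000
000000000
000000000
000110000
00^011000
001111000
000000000
000000000
000000000
t=13: 000000000
000000000
000000000
000110000
001>11000
001111000
000000000
000000000
000000000
t=14: 000000000
000000000
000000000
000110000
001111000
001v11000
000000000
000000000
000000000
t=15: 000000000
000000000
000000000
000110000
001111000
0010>1000
000000000
000000000
000000000
t=16: 000000000
000000000
000000000
000110000
0011^1000
001001000
000000000
000000000
000000000
t=17: 000000000
000000000
000000000
000110000
001<01000
001001000
000000000
000000000
000000000
t=18: 000000000
000000000
000000000
000110000
001001000
001v01000
000000000
000000000
000000000
t=19: 000000000
000000000
000000000
000110000
001001000
00<101000
000000000
000000000
000000000
t=20: 000000000
000000000
000000000
000110000
001001000
000101000
00v000000
000000000
000000000
t=21: 000000000
000000000
000000000
000110000
001001000
000101000
0<1000000
000000000
000000000
t=22: 000000000
000000000
000000000
000110000
001001000
0^0101000
011000000
000000000
000000000
t=23: 000000000
000000000
000000000
000110000
001001000
01>101000
011000000
000000000
000000000
t=24: 000000000
000000000
000000000
000110000
001001000
011101000
01v000000
000000000
000000000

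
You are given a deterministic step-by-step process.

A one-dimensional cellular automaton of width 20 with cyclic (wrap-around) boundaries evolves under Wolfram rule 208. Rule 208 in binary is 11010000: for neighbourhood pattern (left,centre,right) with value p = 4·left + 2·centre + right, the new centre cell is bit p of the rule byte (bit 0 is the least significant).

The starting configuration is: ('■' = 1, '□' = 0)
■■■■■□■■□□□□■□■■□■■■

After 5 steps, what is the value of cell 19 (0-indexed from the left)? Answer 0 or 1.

0) ■■■■■□■■□□□□■□■■□■■■
1) ■■■■■□□■■□□□□□□■□□■■
2) ■■■■■■□□■■□□□□□□■□□■
3) ■■■■■■■□□■■□□□□□□■□□
4) □■■■■■■■□□■■□□□□□□■□
5) □□■■■■■■■□□■■□□□□□□■

1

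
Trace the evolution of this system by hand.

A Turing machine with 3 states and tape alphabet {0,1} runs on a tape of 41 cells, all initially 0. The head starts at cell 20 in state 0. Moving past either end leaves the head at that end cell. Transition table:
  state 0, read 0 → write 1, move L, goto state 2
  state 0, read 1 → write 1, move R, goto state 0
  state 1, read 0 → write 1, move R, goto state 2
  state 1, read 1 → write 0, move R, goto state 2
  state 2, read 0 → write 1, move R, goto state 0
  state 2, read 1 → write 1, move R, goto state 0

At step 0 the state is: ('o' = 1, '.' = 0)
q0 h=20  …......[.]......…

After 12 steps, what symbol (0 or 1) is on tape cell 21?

1

[0] q0 h=20  …......[.]......…
[1] q2 h=19  …......[.]o.....…
[2] q0 h=20  ….....o[o]......…
[3] q0 h=21  …....oo[.]......…
[4] q2 h=20  ….....o[o]o.....…
[5] q0 h=21  …....oo[o]......…
[6] q0 h=22  …...ooo[.]......…
[7] q2 h=21  …....oo[o]o.....…
[8] q0 h=22  …...ooo[o]......…
[9] q0 h=23  …..oooo[.]......…
[10] q2 h=22  …...ooo[o]o.....…
[11] q0 h=23  …..oooo[o]......…
[12] q0 h=24  ….ooooo[.]......…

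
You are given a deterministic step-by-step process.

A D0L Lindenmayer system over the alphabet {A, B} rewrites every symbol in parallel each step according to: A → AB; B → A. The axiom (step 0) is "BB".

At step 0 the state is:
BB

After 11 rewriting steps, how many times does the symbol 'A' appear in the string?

step 0: BB
step 1: AA
step 2: ABAB
step 3: ABAABA
step 4: ABAABABAAB
step 5: ABAABABAABAABABA
step 6: ABAABABAABAABABAABABAABAAB
step 7: ABAABABAABAABABAABABAABAABABAABAABABAABABA
step 8: ABAABABAABAABABAABABAABAABABAABAABABAABABAABAABABAABABAABAABABAABAAB
step 9: ABAABABAABAABABAABABAABAABABAABAABABAABABAABAABABAABABAABAABABAABAABABAABABAABAABABAABAABABAABABAABAABABAABABA
step 10: ABAABABAABAABABAABABAABAABABAABAABABAABABAABAABABAABABAABA…AABABAABABAABAABABAABABAABAABABAABAABABAABABAABAABABAABAAB  (len 178)
step 11: ABAABABAABAABABAABABAABAABABAABAABABAABABAABAABABAABABAABA…AABABAABABAABAABABAABABAABAABABAABAABABAABABAABAABABAABABA  (len 288)

178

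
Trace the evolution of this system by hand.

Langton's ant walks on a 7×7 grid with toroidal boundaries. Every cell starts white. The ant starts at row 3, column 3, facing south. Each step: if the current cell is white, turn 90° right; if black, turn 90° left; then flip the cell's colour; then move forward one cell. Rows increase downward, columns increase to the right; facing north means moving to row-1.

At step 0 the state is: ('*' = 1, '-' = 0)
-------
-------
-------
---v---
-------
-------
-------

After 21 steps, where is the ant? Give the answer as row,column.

1,6

gen 0: -------
-------
-------
---v---
-------
-------
-------
gen 1: -------
-------
-------
--<*---
-------
-------
-------
gen 2: -------
-------
--^----
--**---
-------
-------
-------
gen 3: -------
-------
--*>---
--**---
-------
-------
-------
gen 4: -------
-------
--**---
--*v---
-------
-------
-------
gen 5: -------
-------
--**---
--*->--
-------
-------
-------
gen 6: -------
-------
--**---
--*-*--
----v--
-------
-------
gen 7: -------
-------
--**---
--*-*--
---<*--
-------
-------
gen 8: -------
-------
--**---
--*^*--
---**--
-------
-------
gen 9: -------
-------
--**---
--**>--
---**--
-------
-------
gen 10: -------
-------
--**^--
--**---
---**--
-------
-------
gen 11: -------
-------
--***>-
--**---
---**--
-------
-------
gen 12: -------
-------
--****-
--**-v-
---**--
-------
-------
gen 13: -------
-------
--****-
--**<*-
---**--
-------
-------
gen 14: -------
-------
--**^*-
--****-
---**--
-------
-------
gen 15: -------
-------
--*<-*-
--****-
---**--
-------
-------
gen 16: -------
-------
--*--*-
--*v**-
---**--
-------
-------
gen 17: -------
-------
--*--*-
--*->*-
---**--
-------
-------
gen 18: -------
-------
--*-^*-
--*--*-
---**--
-------
-------
gen 19: -------
-------
--*-*>-
--*--*-
---**--
-------
-------
gen 20: -------
-----^-
--*-*--
--*--*-
---**--
-------
-------
gen 21: -------
-----*>
--*-*--
--*--*-
---**--
-------
-------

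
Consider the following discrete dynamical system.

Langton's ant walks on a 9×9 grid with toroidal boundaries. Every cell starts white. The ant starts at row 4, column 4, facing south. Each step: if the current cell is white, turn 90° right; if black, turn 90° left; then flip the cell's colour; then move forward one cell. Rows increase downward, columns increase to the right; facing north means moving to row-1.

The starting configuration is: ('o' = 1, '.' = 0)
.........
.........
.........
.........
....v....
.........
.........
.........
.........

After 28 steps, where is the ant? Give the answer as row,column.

k=0  .........
.........
.........
.........
....v....
.........
.........
.........
.........
k=1  .........
.........
.........
.........
...<o....
.........
.........
.........
.........
k=2  .........
.........
.........
...^.....
...oo....
.........
.........
.........
.........
k=3  .........
.........
.........
...o>....
...oo....
.........
.........
.........
.........
k=4  .........
.........
.........
...oo....
...ov....
.........
.........
.........
.........
k=5  .........
.........
.........
...oo....
...o.>...
.........
.........
.........
.........
k=6  .........
.........
.........
...oo....
...o.o...
.....v...
.........
.........
.........
k=7  .........
.........
.........
...oo....
...o.o...
....<o...
.........
.........
.........
k=8  .........
.........
.........
...oo....
...o^o...
....oo...
.........
.........
.........
k=9  .........
.........
.........
...oo....
...oo>...
....oo...
.........
.........
.........
k=10  .........
.........
.........
...oo^...
...oo....
....oo...
.........
.........
.........
k=11  .........
.........
.........
...ooo>..
...oo....
....oo...
.........
.........
.........
k=12  .........
.........
.........
...oooo..
...oo.v..
....oo...
.........
.........
.........
k=13  .........
.........
.........
...oooo..
...oo<o..
....oo...
.........
.........
.........
k=14  .........
.........
.........
...oo^o..
...oooo..
....oo...
.........
.........
.........
k=15  .........
.........
.........
...o<.o..
...oooo..
....oo...
.........
.........
.........
k=16  .........
.........
.........
...o..o..
...ovoo..
....oo...
.........
.........
.........
k=17  .........
.........
.........
...o..o..
...o.>o..
....oo...
.........
.........
.........
k=18  .........
.........
.........
...o.^o..
...o..o..
....oo...
.........
.........
.........
k=19  .........
.........
.........
...o.o>..
...o..o..
....oo...
.........
.........
.........
k=20  .........
.........
......^..
...o.o...
...o..o..
....oo...
.........
.........
.........
k=21  .........
.........
......o>.
...o.o...
...o..o..
....oo...
.........
.........
.........
k=22  .........
.........
......oo.
...o.o.v.
...o..o..
....oo...
.........
.........
.........
k=23  .........
.........
......oo.
...o.o<o.
...o..o..
....oo...
.........
.........
.........
k=24  .........
.........
......^o.
...o.ooo.
...o..o..
....oo...
.........
.........
.........
k=25  .........
.........
.....<.o.
...o.ooo.
...o..o..
....oo...
.........
.........
.........
k=26  .........
.....^...
.....o.o.
...o.ooo.
...o..o..
....oo...
.........
.........
.........
k=27  .........
.....o>..
.....o.o.
...o.ooo.
...o..o..
....oo...
.........
.........
.........
k=28  .........
.....oo..
.....ovo.
...o.ooo.
...o..o..
....oo...
.........
.........
.........

2,6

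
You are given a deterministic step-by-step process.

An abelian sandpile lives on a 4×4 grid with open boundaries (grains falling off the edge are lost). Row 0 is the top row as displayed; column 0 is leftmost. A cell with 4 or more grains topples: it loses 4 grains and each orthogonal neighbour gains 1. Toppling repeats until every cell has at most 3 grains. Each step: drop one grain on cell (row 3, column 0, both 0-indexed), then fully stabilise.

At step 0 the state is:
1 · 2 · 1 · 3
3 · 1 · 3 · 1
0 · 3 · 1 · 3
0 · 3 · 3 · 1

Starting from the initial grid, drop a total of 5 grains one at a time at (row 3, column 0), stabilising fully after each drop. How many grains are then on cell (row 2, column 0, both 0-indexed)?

[0] 1 · 2 · 1 · 3
3 · 1 · 3 · 1
0 · 3 · 1 · 3
0 · 3 · 3 · 1
[1] 1 · 2 · 1 · 3
3 · 1 · 3 · 1
0 · 3 · 1 · 3
1 · 3 · 3 · 1
[2] 1 · 2 · 1 · 3
3 · 1 · 3 · 1
0 · 3 · 1 · 3
2 · 3 · 3 · 1
[3] 1 · 2 · 1 · 3
3 · 1 · 3 · 1
0 · 3 · 1 · 3
3 · 3 · 3 · 1
[4] 1 · 2 · 1 · 3
3 · 2 · 3 · 1
2 · 0 · 3 · 3
1 · 2 · 0 · 2
[5] 1 · 2 · 1 · 3
3 · 2 · 3 · 1
2 · 0 · 3 · 3
2 · 2 · 0 · 2

2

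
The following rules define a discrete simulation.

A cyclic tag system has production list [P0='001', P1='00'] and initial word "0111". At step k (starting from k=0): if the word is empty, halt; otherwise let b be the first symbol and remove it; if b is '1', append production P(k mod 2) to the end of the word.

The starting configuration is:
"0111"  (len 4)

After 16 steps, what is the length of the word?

0

[0] "0111"  (len 4)
[1] "111"  (len 3)
[2] "1100"  (len 4)
[3] "100001"  (len 6)
[4] "0000100"  (len 7)
[5] "000100"  (len 6)
[6] "00100"  (len 5)
[7] "0100"  (len 4)
[8] "100"  (len 3)
[9] "00001"  (len 5)
[10] "0001"  (len 4)
[11] "001"  (len 3)
[12] "01"  (len 2)
[13] "1"  (len 1)
[14] "00"  (len 2)
[15] "0"  (len 1)
[16] (halted — word empty)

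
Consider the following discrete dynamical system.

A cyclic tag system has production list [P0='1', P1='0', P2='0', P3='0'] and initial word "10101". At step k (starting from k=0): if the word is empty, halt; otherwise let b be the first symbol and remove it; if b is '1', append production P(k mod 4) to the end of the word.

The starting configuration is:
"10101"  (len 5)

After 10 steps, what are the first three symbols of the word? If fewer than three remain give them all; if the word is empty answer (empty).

(empty)

gen 0: "10101"  (len 5)
gen 1: "01011"  (len 5)
gen 2: "1011"  (len 4)
gen 3: "0110"  (len 4)
gen 4: "110"  (len 3)
gen 5: "101"  (len 3)
gen 6: "010"  (len 3)
gen 7: "10"  (len 2)
gen 8: "00"  (len 2)
gen 9: "0"  (len 1)
gen 10: (halted — word empty)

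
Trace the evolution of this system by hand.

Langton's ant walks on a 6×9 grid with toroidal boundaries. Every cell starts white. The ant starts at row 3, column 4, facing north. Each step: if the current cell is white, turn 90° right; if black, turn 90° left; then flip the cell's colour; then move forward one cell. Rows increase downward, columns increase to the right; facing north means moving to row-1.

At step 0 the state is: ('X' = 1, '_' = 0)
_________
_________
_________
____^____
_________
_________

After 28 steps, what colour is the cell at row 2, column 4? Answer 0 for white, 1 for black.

0) _________
_________
_________
____^____
_________
_________
1) _________
_________
_________
____X>___
_________
_________
2) _________
_________
_________
____XX___
_____v___
_________
3) _________
_________
_________
____XX___
____<X___
_________
4) _________
_________
_________
____^X___
____XX___
_________
5) _________
_________
_________
___<_X___
____XX___
_________
6) _________
_________
___^_____
___X_X___
____XX___
_________
7) _________
_________
___X>____
___X_X___
____XX___
_________
8) _________
_________
___XX____
___XvX___
____XX___
_________
9) _________
_________
___XX____
___<XX___
____XX___
_________
10) _________
_________
___XX____
____XX___
___vXX___
_________
11) _________
_________
___XX____
____XX___
__<XXX___
_________
12) _________
_________
___XX____
__^_XX___
__XXXX___
_________
13) _________
_________
___XX____
__X>XX___
__XXXX___
_________
14) _________
_________
___XX____
__XXXX___
__XvXX___
_________
15) _________
_________
___XX____
__XXXX___
__X_>X___
_________
16) _________
_________
___XX____
__XX^X___
__X__X___
_________
17) _________
_________
___XX____
__X<_X___
__X__X___
_________
18) _________
_________
___XX____
__X__X___
__Xv_X___
_________
19) _________
_________
___XX____
__X__X___
__<X_X___
_________
20) _________
_________
___XX____
__X__X___
___X_X___
__v______
21) _________
_________
___XX____
__X__X___
___X_X___
_<X______
22) _________
_________
___XX____
__X__X___
_^_X_X___
_XX______
23) _________
_________
___XX____
__X__X___
_X>X_X___
_XX______
24) _________
_________
___XX____
__X__X___
_XXX_X___
_Xv______
25) _________
_________
___XX____
__X__X___
_XXX_X___
_X_>_____
26) ___v_____
_________
___XX____
__X__X___
_XXX_X___
_X_X_____
27) __<X_____
_________
___XX____
__X__X___
_XXX_X___
_X_X_____
28) __XX_____
_________
___XX____
__X__X___
_XXX_X___
_X^X_____

1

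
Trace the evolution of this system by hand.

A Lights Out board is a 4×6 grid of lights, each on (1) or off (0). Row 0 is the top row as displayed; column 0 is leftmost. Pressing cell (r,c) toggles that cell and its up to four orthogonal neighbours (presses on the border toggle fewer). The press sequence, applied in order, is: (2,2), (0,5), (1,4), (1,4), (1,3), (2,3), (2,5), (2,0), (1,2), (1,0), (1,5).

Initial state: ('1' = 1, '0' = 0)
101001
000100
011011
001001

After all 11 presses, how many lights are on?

11

gen 0: 101001
000100
011011
001001
gen 1: 101001
001100
000111
000001
gen 2: 101010
001101
000111
000001
gen 3: 101000
001010
000101
000001
gen 4: 101010
001101
000111
000001
gen 5: 101110
000011
000011
000001
gen 6: 101110
000111
001101
000101
gen 7: 101110
000110
001110
000100
gen 8: 101110
100110
111110
100100
gen 9: 100110
111010
110110
100100
gen 10: 000110
001010
010110
100100
gen 11: 000111
001001
010111
100100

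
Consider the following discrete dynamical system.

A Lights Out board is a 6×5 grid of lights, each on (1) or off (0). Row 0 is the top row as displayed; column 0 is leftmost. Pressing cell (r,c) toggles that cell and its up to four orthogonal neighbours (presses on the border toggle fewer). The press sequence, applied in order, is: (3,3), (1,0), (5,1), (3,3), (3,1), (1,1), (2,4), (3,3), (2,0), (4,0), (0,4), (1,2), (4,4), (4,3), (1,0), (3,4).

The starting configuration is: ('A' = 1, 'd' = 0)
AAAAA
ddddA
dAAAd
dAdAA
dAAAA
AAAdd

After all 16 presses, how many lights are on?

11

k=0  AAAAA
ddddA
dAAAd
dAdAA
dAAAA
AAAdd
k=1  AAAAA
ddddA
dAAdd
dAAdd
dAAdA
AAAdd
k=2  dAAAA
AAddA
AAAdd
dAAdd
dAAdA
AAAdd
k=3  dAAAA
AAddA
AAAdd
dAAdd
ddAdA
ddddd
k=4  dAAAA
AAddA
AAAAd
dAdAA
ddAAA
ddddd
k=5  dAAAA
AAddA
AdAAd
AdAAA
dAAAA
ddddd
k=6  ddAAA
ddAdA
AAAAd
AdAAA
dAAAA
ddddd
k=7  ddAAA
ddAdd
AAAdA
AdAAd
dAAAA
ddddd
k=8  ddAAA
ddAdd
AAAAA
AdddA
dAAdA
ddddd
k=9  ddAAA
AdAdd
ddAAA
ddddA
dAAdA
ddddd
k=10  ddAAA
AdAdd
ddAAA
AdddA
AdAdA
Adddd
k=11  ddAdd
AdAdA
ddAAA
AdddA
AdAdA
Adddd
k=12  ddddd
AAdAA
dddAA
AdddA
AdAdA
Adddd
k=13  ddddd
AAdAA
dddAA
Adddd
AdAAd
AdddA
k=14  ddddd
AAdAA
dddAA
AddAd
AdddA
AddAA
k=15  Adddd
dddAA
AddAA
AddAd
AdddA
AddAA
k=16  Adddd
dddAA
AddAd
AdddA
Adddd
AddAA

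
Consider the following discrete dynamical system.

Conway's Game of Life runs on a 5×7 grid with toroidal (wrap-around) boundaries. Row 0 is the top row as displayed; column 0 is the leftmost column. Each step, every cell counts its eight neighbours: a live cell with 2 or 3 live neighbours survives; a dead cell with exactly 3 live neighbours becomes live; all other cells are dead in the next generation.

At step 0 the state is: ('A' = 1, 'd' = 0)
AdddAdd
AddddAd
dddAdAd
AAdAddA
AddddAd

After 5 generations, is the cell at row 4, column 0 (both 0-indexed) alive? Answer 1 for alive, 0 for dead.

[0] AdddAdd
AddddAd
dddAdAd
AAdAddA
AddddAd
[1] AAddAAd
dddddAd
dAAddAd
AAAddAd
ddddAAd
[2] ddddddd
AdAddAd
AdAdAAd
AdAAdAd
ddAAddd
[3] dAAAddd
dddAAAd
AdAddAd
dddddAd
dAAAAdd
[4] dAdddAd
dddddAA
dddAdAd
dddddAA
dAddAdd
[5] AdddAAA
dddddAA
ddddddd
dddddAA
AdddAdA

1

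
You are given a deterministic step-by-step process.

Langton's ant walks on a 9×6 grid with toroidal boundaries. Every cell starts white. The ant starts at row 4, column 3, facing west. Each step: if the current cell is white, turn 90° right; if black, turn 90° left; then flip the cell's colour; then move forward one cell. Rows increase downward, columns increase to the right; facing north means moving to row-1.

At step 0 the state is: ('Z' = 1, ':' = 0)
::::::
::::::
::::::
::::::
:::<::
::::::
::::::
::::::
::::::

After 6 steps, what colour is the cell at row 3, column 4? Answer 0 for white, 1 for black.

1

0) ::::::
::::::
::::::
::::::
:::<::
::::::
::::::
::::::
::::::
1) ::::::
::::::
::::::
:::^::
:::Z::
::::::
::::::
::::::
::::::
2) ::::::
::::::
::::::
:::Z>:
:::Z::
::::::
::::::
::::::
::::::
3) ::::::
::::::
::::::
:::ZZ:
:::Zv:
::::::
::::::
::::::
::::::
4) ::::::
::::::
::::::
:::ZZ:
:::<Z:
::::::
::::::
::::::
::::::
5) ::::::
::::::
::::::
:::ZZ:
::::Z:
:::v::
::::::
::::::
::::::
6) ::::::
::::::
::::::
:::ZZ:
::::Z:
::<Z::
::::::
::::::
::::::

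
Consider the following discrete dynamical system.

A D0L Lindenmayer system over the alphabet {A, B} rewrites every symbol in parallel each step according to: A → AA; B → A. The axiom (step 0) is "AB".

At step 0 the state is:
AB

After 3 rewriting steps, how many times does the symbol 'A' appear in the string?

gen 0: AB
gen 1: AAA
gen 2: AAAAAA
gen 3: AAAAAAAAAAAA

12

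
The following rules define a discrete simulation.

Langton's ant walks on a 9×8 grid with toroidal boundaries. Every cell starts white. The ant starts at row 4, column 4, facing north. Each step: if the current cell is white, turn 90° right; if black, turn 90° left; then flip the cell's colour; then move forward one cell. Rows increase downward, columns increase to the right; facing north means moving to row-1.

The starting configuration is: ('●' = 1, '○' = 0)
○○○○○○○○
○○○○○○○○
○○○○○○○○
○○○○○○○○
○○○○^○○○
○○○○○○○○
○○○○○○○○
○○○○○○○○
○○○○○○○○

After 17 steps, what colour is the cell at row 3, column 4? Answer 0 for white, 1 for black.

k=0  ○○○○○○○○
○○○○○○○○
○○○○○○○○
○○○○○○○○
○○○○^○○○
○○○○○○○○
○○○○○○○○
○○○○○○○○
○○○○○○○○
k=1  ○○○○○○○○
○○○○○○○○
○○○○○○○○
○○○○○○○○
○○○○●>○○
○○○○○○○○
○○○○○○○○
○○○○○○○○
○○○○○○○○
k=2  ○○○○○○○○
○○○○○○○○
○○○○○○○○
○○○○○○○○
○○○○●●○○
○○○○○v○○
○○○○○○○○
○○○○○○○○
○○○○○○○○
k=3  ○○○○○○○○
○○○○○○○○
○○○○○○○○
○○○○○○○○
○○○○●●○○
○○○○<●○○
○○○○○○○○
○○○○○○○○
○○○○○○○○
k=4  ○○○○○○○○
○○○○○○○○
○○○○○○○○
○○○○○○○○
○○○○^●○○
○○○○●●○○
○○○○○○○○
○○○○○○○○
○○○○○○○○
k=5  ○○○○○○○○
○○○○○○○○
○○○○○○○○
○○○○○○○○
○○○<○●○○
○○○○●●○○
○○○○○○○○
○○○○○○○○
○○○○○○○○
k=6  ○○○○○○○○
○○○○○○○○
○○○○○○○○
○○○^○○○○
○○○●○●○○
○○○○●●○○
○○○○○○○○
○○○○○○○○
○○○○○○○○
k=7  ○○○○○○○○
○○○○○○○○
○○○○○○○○
○○○●>○○○
○○○●○●○○
○○○○●●○○
○○○○○○○○
○○○○○○○○
○○○○○○○○
k=8  ○○○○○○○○
○○○○○○○○
○○○○○○○○
○○○●●○○○
○○○●v●○○
○○○○●●○○
○○○○○○○○
○○○○○○○○
○○○○○○○○
k=9  ○○○○○○○○
○○○○○○○○
○○○○○○○○
○○○●●○○○
○○○<●●○○
○○○○●●○○
○○○○○○○○
○○○○○○○○
○○○○○○○○
k=10  ○○○○○○○○
○○○○○○○○
○○○○○○○○
○○○●●○○○
○○○○●●○○
○○○v●●○○
○○○○○○○○
○○○○○○○○
○○○○○○○○
k=11  ○○○○○○○○
○○○○○○○○
○○○○○○○○
○○○●●○○○
○○○○●●○○
○○<●●●○○
○○○○○○○○
○○○○○○○○
○○○○○○○○
k=12  ○○○○○○○○
○○○○○○○○
○○○○○○○○
○○○●●○○○
○○^○●●○○
○○●●●●○○
○○○○○○○○
○○○○○○○○
○○○○○○○○
k=13  ○○○○○○○○
○○○○○○○○
○○○○○○○○
○○○●●○○○
○○●>●●○○
○○●●●●○○
○○○○○○○○
○○○○○○○○
○○○○○○○○
k=14  ○○○○○○○○
○○○○○○○○
○○○○○○○○
○○○●●○○○
○○●●●●○○
○○●v●●○○
○○○○○○○○
○○○○○○○○
○○○○○○○○
k=15  ○○○○○○○○
○○○○○○○○
○○○○○○○○
○○○●●○○○
○○●●●●○○
○○●○>●○○
○○○○○○○○
○○○○○○○○
○○○○○○○○
k=16  ○○○○○○○○
○○○○○○○○
○○○○○○○○
○○○●●○○○
○○●●^●○○
○○●○○●○○
○○○○○○○○
○○○○○○○○
○○○○○○○○
k=17  ○○○○○○○○
○○○○○○○○
○○○○○○○○
○○○●●○○○
○○●<○●○○
○○●○○●○○
○○○○○○○○
○○○○○○○○
○○○○○○○○

1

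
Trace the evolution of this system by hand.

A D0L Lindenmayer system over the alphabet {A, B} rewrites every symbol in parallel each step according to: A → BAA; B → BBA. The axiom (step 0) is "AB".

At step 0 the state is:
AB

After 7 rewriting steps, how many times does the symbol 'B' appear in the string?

2187

step 0: AB
step 1: BAABBA
step 2: BBABAABAABBABBABAA
step 3: BBABBABAABBABAABAABBABAABAABBABBABAABBABBABAABBABAABAA
step 4: BBABBABAABBABBABAABBABAABAABBABBABAABBABAABAABBABAABAABBAB…ABAABBABBABAABBABBABAABBABAABAABBABBABAABBABAABAABBABAABAA  (len 162)
step 5: BBABBABAABBABBABAABBABAABAABBABBABAABBABBABAABBABAABAABBAB…ABAABBABBABAABBABAABAABBABAABAABBABBABAABBABAABAABBABAABAA  (len 486)
step 6: BBABBABAABBABBABAABBABAABAABBABBABAABBABBABAABBABAABAABBAB…ABAABBABBABAABBABAABAABBABAABAABBABBABAABBABAABAABBABAABAA  (len 1458)
step 7: BBABBABAABBABBABAABBABAABAABBABBABAABBABBABAABBABAABAABBAB…ABAABBABBABAABBABAABAABBABAABAABBABBABAABBABAABAABBABAABAA  (len 4374)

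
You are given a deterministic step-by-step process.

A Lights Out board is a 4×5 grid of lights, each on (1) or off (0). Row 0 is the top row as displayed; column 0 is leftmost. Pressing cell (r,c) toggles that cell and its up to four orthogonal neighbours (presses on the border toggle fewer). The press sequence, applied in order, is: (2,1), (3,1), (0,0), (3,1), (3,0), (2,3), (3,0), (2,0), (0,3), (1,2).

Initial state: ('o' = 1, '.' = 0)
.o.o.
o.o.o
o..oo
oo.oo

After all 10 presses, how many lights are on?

[0] .o.o.
o.o.o
o..oo
oo.oo
[1] .o.o.
ooo.o
.oooo
o..oo
[2] .o.o.
ooo.o
..ooo
.oooo
[3] o..o.
.oo.o
..ooo
.oooo
[4] o..o.
.oo.o
.oooo
o..oo
[5] o..o.
.oo.o
ooooo
.o.oo
[6] o..o.
.oooo
oo...
.o..o
[7] o..o.
.oooo
.o...
o...o
[8] o..o.
ooooo
o....
....o
[9] o.o.o
ooo.o
o....
....o
[10] o...o
o..oo
o.o..
....o

8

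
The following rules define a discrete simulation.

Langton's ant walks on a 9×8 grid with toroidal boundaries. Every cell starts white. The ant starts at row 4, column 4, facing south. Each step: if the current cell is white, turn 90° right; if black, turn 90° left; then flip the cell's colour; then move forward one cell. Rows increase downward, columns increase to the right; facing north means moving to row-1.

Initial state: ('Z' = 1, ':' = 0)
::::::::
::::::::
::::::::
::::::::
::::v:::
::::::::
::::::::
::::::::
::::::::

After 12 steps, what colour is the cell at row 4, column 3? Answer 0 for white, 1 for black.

step 0: ::::::::
::::::::
::::::::
::::::::
::::v:::
::::::::
::::::::
::::::::
::::::::
step 1: ::::::::
::::::::
::::::::
::::::::
:::<Z:::
::::::::
::::::::
::::::::
::::::::
step 2: ::::::::
::::::::
::::::::
:::^::::
:::ZZ:::
::::::::
::::::::
::::::::
::::::::
step 3: ::::::::
::::::::
::::::::
:::Z>:::
:::ZZ:::
::::::::
::::::::
::::::::
::::::::
step 4: ::::::::
::::::::
::::::::
:::ZZ:::
:::Zv:::
::::::::
::::::::
::::::::
::::::::
step 5: ::::::::
::::::::
::::::::
:::ZZ:::
:::Z:>::
::::::::
::::::::
::::::::
::::::::
step 6: ::::::::
::::::::
::::::::
:::ZZ:::
:::Z:Z::
:::::v::
::::::::
::::::::
::::::::
step 7: ::::::::
::::::::
::::::::
:::ZZ:::
:::Z:Z::
::::<Z::
::::::::
::::::::
::::::::
step 8: ::::::::
::::::::
::::::::
:::ZZ:::
:::Z^Z::
::::ZZ::
::::::::
::::::::
::::::::
step 9: ::::::::
::::::::
::::::::
:::ZZ:::
:::ZZ>::
::::ZZ::
::::::::
::::::::
::::::::
step 10: ::::::::
::::::::
::::::::
:::ZZ^::
:::ZZ:::
::::ZZ::
::::::::
::::::::
::::::::
step 11: ::::::::
::::::::
::::::::
:::ZZZ>:
:::ZZ:::
::::ZZ::
::::::::
::::::::
::::::::
step 12: ::::::::
::::::::
::::::::
:::ZZZZ:
:::ZZ:v:
::::ZZ::
::::::::
::::::::
::::::::

1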